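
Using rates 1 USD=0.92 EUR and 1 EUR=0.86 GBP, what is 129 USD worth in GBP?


Step 1: 129 USD × 0.92 = 118.68 EUR
Step 2: 118.68 EUR × 0.86 = 102.06 GBP
Implied rate USD→GBP = 0.92 × 0.86 = 0.7912
= 102.06 GBP

102.06 GBP


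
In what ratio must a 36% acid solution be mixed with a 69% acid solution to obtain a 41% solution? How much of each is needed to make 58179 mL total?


Let x parts of 36% mix with y parts of 69%.
36x + 69y = 41(x + y)
36x + 69y = 41x + 41y
x(36 - 41) = y(41 - 69)
x/y = (69 - 41)/(41 - 36) = 28/5
Simplify: 28:5
Total parts = 33; one part = 58179/33 = 1763.00 mL
36% solution: 28×1763.00 = 49364.00 mL
69% solution: 5×1763.00 = 8815.00 mL
= ratio 28:5; 49364.00 mL and 8815.00 mL

ratio 28:5; 49364.00 mL and 8815.00 mL


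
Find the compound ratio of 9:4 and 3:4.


Compound ratio = (9×3) : (4×4)
= 27:16
GCD = 1
= 27:16

27:16


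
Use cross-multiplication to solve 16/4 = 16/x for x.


Cross multiply: 16 × x = 4 × 16
16x = 64
x = 64 / 16
= 4.00

4.00


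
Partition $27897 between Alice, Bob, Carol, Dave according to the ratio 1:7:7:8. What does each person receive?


Total parts = 1 + 7 + 7 + 8 = 23
Alice: 27897 × 1/23 = 1212.91
Bob: 27897 × 7/23 = 8490.39
Carol: 27897 × 7/23 = 8490.39
Dave: 27897 × 8/23 = 9703.30
= Alice: $1212.91, Bob: $8490.39, Carol: $8490.39, Dave: $9703.30

Alice: $1212.91, Bob: $8490.39, Carol: $8490.39, Dave: $9703.30


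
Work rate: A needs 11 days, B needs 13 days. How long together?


Rate of A = 1/11 per day
Rate of B = 1/13 per day
Combined rate = 1/11 + 1/13 = 24/143 ≈ 0.1678 per day
Days = 1 / combined rate = 143/24
≈ 5.96 days

5.96 days


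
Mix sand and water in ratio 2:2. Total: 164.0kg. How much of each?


Total parts = 2 + 2 = 4
sand: 164.0 × 2/4 = 82.0kg
water: 164.0 × 2/4 = 82.0kg
= 82.0kg and 82.0kg

82.0kg and 82.0kg


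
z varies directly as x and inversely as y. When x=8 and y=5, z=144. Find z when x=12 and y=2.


z = k·x/y
Solve for k using the known point: k = z·y/x = 144×5/8 = 720/8 = 90.0000
Now evaluate at x=12, y=2:
z = k × 12 / 2 = (720 × 12) / (8 × 2) = 8640/16
= 540.0000

540.0000


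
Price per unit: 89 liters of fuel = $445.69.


Unit rate = total / quantity
= 445.69 / 89
= $5.01 per unit

$5.01 per unit


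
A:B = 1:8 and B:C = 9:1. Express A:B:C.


Match B: multiply A:B by 9 → 9:72
Multiply B:C by 8 → 72:8
Combined: 9:72:8
GCD = 1
= 9:72:8

9:72:8


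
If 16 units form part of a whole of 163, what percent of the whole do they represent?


Percentage = (part / whole) × 100
= (16 / 163) × 100
≈ 9.82%

9.82%


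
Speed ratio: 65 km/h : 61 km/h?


Ratio = 65:61
GCD = 1
Simplified = 65:61
Time ratio (same distance) = 61:65
Speed ratio = 65:61

65:61


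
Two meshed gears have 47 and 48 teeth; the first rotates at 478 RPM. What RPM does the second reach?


Gear ratio = 47:48 = 47:48
RPM_B = RPM_A × (teeth_A / teeth_B)
= 478 × (47/48)
= 468.0 RPM

468.0 RPM


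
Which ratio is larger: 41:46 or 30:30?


41/46 = 0.8913
30/30 = 1.0000
0.8913 < 1.0000, so 41:46 is less
= 30:30

30:30


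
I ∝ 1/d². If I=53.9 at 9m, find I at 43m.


I₁d₁² = I₂d₂²
I₂ = I₁ × (d₁/d₂)²
= 53.9 × (9/43)²
= 53.9 × 81/1849
= 4365.9/1849
≈ 2.3612

2.3612


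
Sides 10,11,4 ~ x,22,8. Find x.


Scale factor = 22/11 = 2
Missing side = 10 × 2
= 20.0

20.0


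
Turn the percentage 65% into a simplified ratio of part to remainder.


65% means 65 parts out of 100; remainder = 35
Part : remainder = 65:35
GCD = 5
= 13:7

13:7


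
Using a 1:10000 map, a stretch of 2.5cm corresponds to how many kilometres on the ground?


Real distance = map distance × scale
= 2.5cm × 10000
= 25000 cm = 250.0 m
= 0.250 km

0.250 km


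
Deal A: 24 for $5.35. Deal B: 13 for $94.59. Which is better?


Deal A: $5.35/24 = $0.2229/unit
Deal B: $94.59/13 = $7.2762/unit
A is cheaper per unit
= Deal A

Deal A


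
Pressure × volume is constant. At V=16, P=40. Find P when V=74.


Inverse proportion: x × y = constant
k = 16 × 40 = 640
y₂ = k / 74 = 640 / 74
= 8.65

8.65


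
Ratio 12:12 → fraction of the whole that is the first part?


Total parts = 12 + 12 = 24
First part: 12/24 = 1/2
= 1/2

1/2


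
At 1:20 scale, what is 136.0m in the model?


Model size = real / scale
= 136.0 / 20
= 6.8000 m

6.8000 m


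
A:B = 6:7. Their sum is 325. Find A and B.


Let A = 6k, B = 7k.
6k + 7k = 325
13k = 325 → k = 325/13 = 25
A = 6×25 = 150, B = 7×25 = 175
= A = 150, B = 175

A = 150, B = 175


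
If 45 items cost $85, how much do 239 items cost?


Direct proportion: y/x = constant
k = 85/45 ≈ 1.8889
y₂ = k × 239 = 85 × 239 / 45 = 20315/45
≈ 451.44

451.44


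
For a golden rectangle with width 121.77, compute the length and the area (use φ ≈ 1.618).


φ = (1 + √5) / 2 ≈ 1.618
Length = width × φ = 121.77 × 1.618 = 197.02386
≈ 197.02
Area = width × length = 121.77 × 197.02386 = 23991.5954322 ≈ 23991.60
= Length: 197.02, Area: 23991.60

Length: 197.02, Area: 23991.60


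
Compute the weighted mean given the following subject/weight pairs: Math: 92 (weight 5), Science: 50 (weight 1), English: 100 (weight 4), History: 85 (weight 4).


Numerator = 92×5 + 50×1 + 100×4 + 85×4
= 460 + 50 + 400 + 340
= 1250
Total weight = 14
Weighted avg = 1250/14
= 89.29

89.29


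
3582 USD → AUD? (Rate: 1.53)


Amount × rate = 3582 × 1.53
= 5480.46 AUD

5480.46 AUD


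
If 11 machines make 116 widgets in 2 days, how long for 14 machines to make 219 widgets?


Days ∝ work / workers, so d₂ = d₁ × (m₁/m₂) × (w₂/w₁)
Workers factor (inverse): 11/14 ≈ 0.7857
Work factor (direct): 219/116 ≈ 1.8879
d₂ = 2 × 11/14 × 219/116 = (2 × 11 × 219) / (14 × 116) = 4818/1624
≈ 2.97 days

2.97 days


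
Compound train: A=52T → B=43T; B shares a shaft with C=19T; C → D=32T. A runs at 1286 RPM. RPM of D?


Stage 1: RPM_B = RPM_A × t_A/t_B = 1286 × 52/43 = 66872/43 ≈ 1555.16
B and C share a shaft → RPM_C = RPM_B
Stage 2: RPM_D = RPM_C × t_C/t_D = RPM_A × (t_A×t_C)/(t_B×t_D)
Overall ratio = (52×19)/(43×32) = 988/1376
RPM_D = 1286 × 988/1376 = 1270568/1376
≈ 923.38 RPM

923.38 RPM


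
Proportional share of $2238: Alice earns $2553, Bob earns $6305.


Total income = 2553 + 6305 = $8858
Alice: $2238 × 2553/8858 = $645.02
Bob: $2238 × 6305/8858 = $1592.98
= Alice: $645.02, Bob: $1592.98

Alice: $645.02, Bob: $1592.98


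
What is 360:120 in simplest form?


GCD(360, 120) = 120
360/120 : 120/120
= 3:1

3:1


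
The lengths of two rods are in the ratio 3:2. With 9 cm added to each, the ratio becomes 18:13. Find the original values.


Let A = 3k, B = 2k.
(3k + 9) / (2k + 9) = 18/13
Cross-multiply: 13(3k + 9) = 18(2k + 9)
39k + 117 = 36k + 162
39k - 36k = 162 - 117
3k = 45
k = 45/3 = 15
A = 3×15 = 45, B = 2×15 = 30
= A = 45, B = 30

A = 45, B = 30


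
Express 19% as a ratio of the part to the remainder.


19% means 19 parts out of 100; remainder = 81
Part : remainder = 19:81
GCD = 1
= 19:81

19:81


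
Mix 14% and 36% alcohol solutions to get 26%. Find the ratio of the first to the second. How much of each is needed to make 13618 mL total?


Let x parts of 14% mix with y parts of 36%.
14x + 36y = 26(x + y)
14x + 36y = 26x + 26y
x(14 - 26) = y(26 - 36)
x/y = (36 - 26)/(26 - 14) = 10/12
Simplify: 5:6
Total parts = 11; one part = 13618/11 = 1238.00 mL
14% solution: 5×1238.00 = 6190.00 mL
36% solution: 6×1238.00 = 7428.00 mL
= ratio 5:6; 6190.00 mL and 7428.00 mL

ratio 5:6; 6190.00 mL and 7428.00 mL


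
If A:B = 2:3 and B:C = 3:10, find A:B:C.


Match B: multiply A:B by 3 → 6:9
Multiply B:C by 3 → 9:30
Combined: 6:9:30
GCD = 3
= 2:3:10

2:3:10


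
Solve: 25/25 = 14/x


Cross multiply: 25 × x = 25 × 14
25x = 350
x = 350 / 25
= 14.00

14.00


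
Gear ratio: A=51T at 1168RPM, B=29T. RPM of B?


Gear ratio = 51:29 = 51:29
RPM_B = RPM_A × (teeth_A / teeth_B)
= 1168 × (51/29)
= 2054.1 RPM

2054.1 RPM


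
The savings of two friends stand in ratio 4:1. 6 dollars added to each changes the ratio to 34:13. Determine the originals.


Let A = 4k, B = 1k.
(4k + 6) / (1k + 6) = 34/13
Cross-multiply: 13(4k + 6) = 34(1k + 6)
52k + 78 = 34k + 204
52k - 34k = 204 - 78
18k = 126
k = 126/18 = 7
A = 4×7 = 28, B = 1×7 = 7
= A = 28, B = 7

A = 28, B = 7


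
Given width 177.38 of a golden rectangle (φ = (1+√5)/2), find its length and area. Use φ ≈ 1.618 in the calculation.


φ = (1 + √5) / 2 ≈ 1.618
Length = width × φ = 177.38 × 1.618 = 287.00084
≈ 287.00
Area = width × length = 177.38 × 287.00084 = 50908.2089992 ≈ 50908.21
= Length: 287.00, Area: 50908.21

Length: 287.00, Area: 50908.21


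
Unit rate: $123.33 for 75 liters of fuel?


Unit rate = total / quantity
= 123.33 / 75
= $1.64 per unit

$1.64 per unit


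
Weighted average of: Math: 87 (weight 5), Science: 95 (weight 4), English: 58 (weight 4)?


Numerator = 87×5 + 95×4 + 58×4
= 435 + 380 + 232
= 1047
Total weight = 13
Weighted avg = 1047/13
= 80.54

80.54


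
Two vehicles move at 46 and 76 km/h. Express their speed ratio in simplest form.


Ratio = 46:76
GCD = 2
Simplified = 23:38
Time ratio (same distance) = 38:23
Speed ratio = 23:38

23:38


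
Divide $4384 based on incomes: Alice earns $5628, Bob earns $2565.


Total income = 5628 + 2565 = $8193
Alice: $4384 × 5628/8193 = $3011.49
Bob: $4384 × 2565/8193 = $1372.51
= Alice: $3011.49, Bob: $1372.51

Alice: $3011.49, Bob: $1372.51


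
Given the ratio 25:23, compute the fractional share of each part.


Total parts = 25 + 23 = 48
First part: 25/48 = 25/48
Second part: 23/48 = 23/48
= 25/48 and 23/48

25/48 and 23/48


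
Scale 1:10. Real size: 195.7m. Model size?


Model size = real / scale
= 195.7 / 10
= 19.5700 m

19.5700 m


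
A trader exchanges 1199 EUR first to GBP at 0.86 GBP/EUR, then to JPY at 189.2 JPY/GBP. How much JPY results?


Step 1: 1199 EUR × 0.86 = 1031.14 GBP
Step 2: 1031.14 GBP × 189.2 = 195091.69 JPY
Implied rate EUR→JPY = 0.86 × 189.2 = 162.7120
= 195091.69 JPY

195091.69 JPY


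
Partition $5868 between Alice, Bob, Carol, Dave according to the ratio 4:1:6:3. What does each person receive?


Total parts = 4 + 1 + 6 + 3 = 14
Alice: 5868 × 4/14 = 1676.57
Bob: 5868 × 1/14 = 419.14
Carol: 5868 × 6/14 = 2514.86
Dave: 5868 × 3/14 = 1257.43
= Alice: $1676.57, Bob: $419.14, Carol: $2514.86, Dave: $1257.43

Alice: $1676.57, Bob: $419.14, Carol: $2514.86, Dave: $1257.43


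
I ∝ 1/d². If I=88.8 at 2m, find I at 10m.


I₁d₁² = I₂d₂²
I₂ = I₁ × (d₁/d₂)²
= 88.8 × (2/10)²
= 88.8 × 4/100
= 355.2/100
= 3.5520

3.5520


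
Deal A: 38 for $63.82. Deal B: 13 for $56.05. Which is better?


Deal A: $63.82/38 = $1.6795/unit
Deal B: $56.05/13 = $4.3115/unit
A is cheaper per unit
= Deal A

Deal A


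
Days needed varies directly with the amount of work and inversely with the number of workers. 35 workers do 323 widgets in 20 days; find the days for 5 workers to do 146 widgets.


Days ∝ work / workers, so d₂ = d₁ × (m₁/m₂) × (w₂/w₁)
Workers factor (inverse): 35/5 = 7.0000
Work factor (direct): 146/323 ≈ 0.4520
d₂ = 20 × 35/5 × 146/323 = (20 × 35 × 146) / (5 × 323) = 102200/1615
≈ 63.28 days

63.28 days


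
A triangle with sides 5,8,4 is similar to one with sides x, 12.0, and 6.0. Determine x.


Scale factor = 12.0/8 = 1.5
Missing side = 5 × 1.5
= 7.5

7.5


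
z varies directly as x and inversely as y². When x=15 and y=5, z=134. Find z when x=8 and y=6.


z = k·x/y²
Solve for k using the known point: k = z·y²/x = 134×25/15 = 3350/15 ≈ 223.3333
Now evaluate at x=8, y=6:
z = k × 8 / 36 = (3350 × 8) / (15 × 36) = 26800/540
≈ 49.6296

49.6296


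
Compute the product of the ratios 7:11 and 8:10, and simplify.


Compound ratio = (7×8) : (11×10)
= 56:110
GCD = 2
= 28:55

28:55


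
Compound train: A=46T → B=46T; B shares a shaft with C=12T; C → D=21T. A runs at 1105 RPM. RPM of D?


Stage 1: RPM_B = RPM_A × t_A/t_B = 1105 × 46/46 = 50830/46 = 1105.00
B and C share a shaft → RPM_C = RPM_B
Stage 2: RPM_D = RPM_C × t_C/t_D = RPM_A × (t_A×t_C)/(t_B×t_D)
Overall ratio = (46×12)/(46×21) = 552/966
RPM_D = 1105 × 552/966 = 609960/966
≈ 631.43 RPM

631.43 RPM


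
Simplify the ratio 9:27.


GCD(9, 27) = 9
9/9 : 27/9
= 1:3

1:3


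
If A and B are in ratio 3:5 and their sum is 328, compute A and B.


Let A = 3k, B = 5k.
3k + 5k = 328
8k = 328 → k = 328/8 = 41
A = 3×41 = 123, B = 5×41 = 205
= A = 123, B = 205

A = 123, B = 205


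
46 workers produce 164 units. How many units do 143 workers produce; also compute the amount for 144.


Direct proportion: y/x = constant
k = 164/46 ≈ 3.5652
y at x=143: k × 143 = 164 × 143 / 46 = 23452/46 ≈ 509.83
y at x=144: k × 144 = 164 × 144 / 46 = 23616/46 ≈ 513.39
= 509.83 and 513.39

509.83 and 513.39


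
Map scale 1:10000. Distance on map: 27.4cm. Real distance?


Real distance = map distance × scale
= 27.4cm × 10000
= 274000 cm = 2740.0 m
= 2.740 km

2.740 km


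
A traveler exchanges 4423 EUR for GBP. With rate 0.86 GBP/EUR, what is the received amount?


Amount × rate = 4423 × 0.86
= 3803.78 GBP

3803.78 GBP


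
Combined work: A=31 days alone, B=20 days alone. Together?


Rate of A = 1/31 per day
Rate of B = 1/20 per day
Combined rate = 1/31 + 1/20 = 51/620 ≈ 0.0823 per day
Days = 1 / combined rate = 620/51
≈ 12.16 days

12.16 days


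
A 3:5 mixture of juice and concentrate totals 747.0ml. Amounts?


Total parts = 3 + 5 = 8
juice: 747.0 × 3/8 = 280.1ml
concentrate: 747.0 × 5/8 = 466.9ml
= 280.1ml and 466.9ml

280.1ml and 466.9ml


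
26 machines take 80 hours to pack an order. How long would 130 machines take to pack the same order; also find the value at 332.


Inverse proportion: x × y = constant
k = 26 × 80 = 2080
At x=130: k/130 = 16.00
At x=332: k/332 = 6.27
= 16.00 and 6.27

16.00 and 6.27


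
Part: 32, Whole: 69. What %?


Percentage = (part / whole) × 100
= (32 / 69) × 100
≈ 46.38%

46.38%


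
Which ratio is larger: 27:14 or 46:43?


27/14 = 1.9286
46/43 = 1.0698
1.9286 > 1.0698, so 27:14 is greater
= 27:14

27:14


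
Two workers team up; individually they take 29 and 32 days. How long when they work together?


Rate of A = 1/29 per day
Rate of B = 1/32 per day
Combined rate = 1/29 + 1/32 = 61/928 ≈ 0.0657 per day
Days = 1 / combined rate = 928/61
≈ 15.21 days

15.21 days


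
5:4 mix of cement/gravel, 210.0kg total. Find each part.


Total parts = 5 + 4 = 9
cement: 210.0 × 5/9 = 116.7kg
gravel: 210.0 × 4/9 = 93.3kg
= 116.7kg and 93.3kg

116.7kg and 93.3kg


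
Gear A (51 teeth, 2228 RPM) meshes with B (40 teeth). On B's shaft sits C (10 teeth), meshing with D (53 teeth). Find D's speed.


Stage 1: RPM_B = RPM_A × t_A/t_B = 2228 × 51/40 = 113628/40 = 2840.70
B and C share a shaft → RPM_C = RPM_B
Stage 2: RPM_D = RPM_C × t_C/t_D = RPM_A × (t_A×t_C)/(t_B×t_D)
Overall ratio = (51×10)/(40×53) = 510/2120
RPM_D = 2228 × 510/2120 = 1136280/2120
≈ 535.98 RPM

535.98 RPM


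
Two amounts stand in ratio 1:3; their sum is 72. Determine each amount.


Let A = 1k, B = 3k.
1k + 3k = 72
4k = 72 → k = 72/4 = 18
A = 1×18 = 18, B = 3×18 = 54
= A = 18, B = 54

A = 18, B = 54


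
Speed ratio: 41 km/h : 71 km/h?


Ratio = 41:71
GCD = 1
Simplified = 41:71
Time ratio (same distance) = 71:41
Speed ratio = 41:71

41:71


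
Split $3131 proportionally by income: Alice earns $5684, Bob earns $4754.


Total income = 5684 + 4754 = $10438
Alice: $3131 × 5684/10438 = $1704.98
Bob: $3131 × 4754/10438 = $1426.02
= Alice: $1704.98, Bob: $1426.02

Alice: $1704.98, Bob: $1426.02


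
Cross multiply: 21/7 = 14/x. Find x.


Cross multiply: 21 × x = 7 × 14
21x = 98
x = 98 / 21
= 4.67

4.67


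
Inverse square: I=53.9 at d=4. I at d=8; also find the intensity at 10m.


I₁d₁² = I₂d₂²
I at 8m = 53.9 × (4/8)² = 53.9 × 16/64 = 862.4/64 = 13.4750
I at 10m = 53.9 × (4/10)² = 53.9 × 16/100 = 862.4/100 = 8.6240
= 13.4750 and 8.6240

13.4750 and 8.6240


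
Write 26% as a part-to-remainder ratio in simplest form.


26% means 26 parts out of 100; remainder = 74
Part : remainder = 26:74
GCD = 2
= 13:37

13:37


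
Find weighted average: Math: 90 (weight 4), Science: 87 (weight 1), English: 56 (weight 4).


Numerator = 90×4 + 87×1 + 56×4
= 360 + 87 + 224
= 671
Total weight = 9
Weighted avg = 671/9
= 74.56

74.56


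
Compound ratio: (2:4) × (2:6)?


Compound ratio = (2×2) : (4×6)
= 4:24
GCD = 4
= 1:6

1:6


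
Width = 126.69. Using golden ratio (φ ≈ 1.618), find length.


φ = (1 + √5) / 2 ≈ 1.618
Length = width × φ = 126.69 × 1.618 = 204.98442
≈ 204.98

204.98


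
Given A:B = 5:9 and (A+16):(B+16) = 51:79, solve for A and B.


Let A = 5k, B = 9k.
(5k + 16) / (9k + 16) = 51/79
Cross-multiply: 79(5k + 16) = 51(9k + 16)
395k + 1264 = 459k + 816
395k - 459k = 816 - 1264
-64k = -448
k = -448/-64 = 7
A = 5×7 = 35, B = 9×7 = 63
= A = 35, B = 63

A = 35, B = 63


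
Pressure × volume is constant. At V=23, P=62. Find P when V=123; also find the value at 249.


Inverse proportion: x × y = constant
k = 23 × 62 = 1426
At x=123: k/123 = 11.59
At x=249: k/249 = 5.73
= 11.59 and 5.73

11.59 and 5.73


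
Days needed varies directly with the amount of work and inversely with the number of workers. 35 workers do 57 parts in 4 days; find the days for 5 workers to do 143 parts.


Days ∝ work / workers, so d₂ = d₁ × (m₁/m₂) × (w₂/w₁)
Workers factor (inverse): 35/5 = 7.0000
Work factor (direct): 143/57 ≈ 2.5088
d₂ = 4 × 35/5 × 143/57 = (4 × 35 × 143) / (5 × 57) = 20020/285
≈ 70.25 days

70.25 days


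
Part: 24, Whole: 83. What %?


Percentage = (part / whole) × 100
= (24 / 83) × 100
≈ 28.92%

28.92%


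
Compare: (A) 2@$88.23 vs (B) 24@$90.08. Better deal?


Deal A: $88.23/2 = $44.1150/unit
Deal B: $90.08/24 = $3.7533/unit
B is cheaper per unit
= Deal B

Deal B


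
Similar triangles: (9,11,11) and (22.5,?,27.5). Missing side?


Scale factor = 22.5/9 = 2.5
Missing side = 11 × 2.5
= 27.5

27.5


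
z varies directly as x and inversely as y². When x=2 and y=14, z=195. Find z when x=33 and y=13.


z = k·x/y²
Solve for k using the known point: k = z·y²/x = 195×196/2 = 38220/2 = 19110.0000
Now evaluate at x=33, y=13:
z = k × 33 / 169 = (38220 × 33) / (2 × 169) = 1261260/338
≈ 3731.5385

3731.5385


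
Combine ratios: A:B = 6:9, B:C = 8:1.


Match B: multiply A:B by 8 → 48:72
Multiply B:C by 9 → 72:9
Combined: 48:72:9
GCD = 3
= 16:24:3

16:24:3


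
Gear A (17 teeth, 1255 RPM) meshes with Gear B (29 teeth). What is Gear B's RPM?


Gear ratio = 17:29 = 17:29
RPM_B = RPM_A × (teeth_A / teeth_B)
= 1255 × (17/29)
= 735.7 RPM

735.7 RPM


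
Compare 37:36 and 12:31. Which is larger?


37/36 = 1.0278
12/31 = 0.3871
1.0278 > 0.3871, so 37:36 is greater
= 37:36

37:36


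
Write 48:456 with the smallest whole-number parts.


GCD(48, 456) = 24
48/24 : 456/24
= 2:19

2:19


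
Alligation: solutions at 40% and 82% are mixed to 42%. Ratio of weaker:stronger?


Let x parts of 40% mix with y parts of 82%.
40x + 82y = 42(x + y)
40x + 82y = 42x + 42y
x(40 - 42) = y(42 - 82)
x/y = (82 - 42)/(42 - 40) = 40/2
Simplify: 20:1
= 20:1

20:1


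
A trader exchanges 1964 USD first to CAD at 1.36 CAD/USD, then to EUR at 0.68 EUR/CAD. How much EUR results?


Step 1: 1964 USD × 1.36 = 2671.04 CAD
Step 2: 2671.04 CAD × 0.68 = 1816.31 EUR
Implied rate USD→EUR = 1.36 × 0.68 = 0.9248
= 1816.31 EUR

1816.31 EUR


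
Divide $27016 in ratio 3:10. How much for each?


Total parts = 3 + 10 = 13
Part 1: 27016 × 3/13 = 6234.46
Part 2: 27016 × 10/13 = 20781.54
= Part 1: $6234.46, Part 2: $20781.54

Part 1: $6234.46, Part 2: $20781.54


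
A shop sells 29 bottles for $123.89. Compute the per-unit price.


Unit rate = total / quantity
= 123.89 / 29
= $4.27 per unit

$4.27 per unit


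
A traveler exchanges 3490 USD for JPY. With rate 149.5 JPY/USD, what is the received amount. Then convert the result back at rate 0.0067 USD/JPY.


Amount × rate = 3490 × 149.5 = 521755.00 JPY
Round-trip: 521755.00 × 0.0067 = 3495.76 USD
= 521755.00 JPY, then 3495.76 USD

521755.00 JPY, then 3495.76 USD


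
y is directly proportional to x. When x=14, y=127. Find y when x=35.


Direct proportion: y/x = constant
k = 127/14 ≈ 9.0714
y₂ = k × 35 = 127 × 35 / 14 = 4445/14
= 317.50

317.50


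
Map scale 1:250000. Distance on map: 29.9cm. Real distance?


Real distance = map distance × scale
= 29.9cm × 250000
= 7475000 cm = 74750.0 m
= 74.750 km

74.750 km


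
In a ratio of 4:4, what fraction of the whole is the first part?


Total parts = 4 + 4 = 8
First part: 4/8 = 1/2
= 1/2

1/2


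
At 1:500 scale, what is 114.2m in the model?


Model size = real / scale
= 114.2 / 500
= 0.2284 m

0.2284 m


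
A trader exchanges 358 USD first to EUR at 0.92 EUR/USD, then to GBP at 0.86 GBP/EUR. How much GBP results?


Step 1: 358 USD × 0.92 = 329.36 EUR
Step 2: 329.36 EUR × 0.86 = 283.25 GBP
Implied rate USD→GBP = 0.92 × 0.86 = 0.7912
= 283.25 GBP

283.25 GBP


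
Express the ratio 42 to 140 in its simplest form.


GCD(42, 140) = 14
42/14 : 140/14
= 3:10

3:10


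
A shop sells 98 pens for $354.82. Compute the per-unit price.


Unit rate = total / quantity
= 354.82 / 98
= $3.62 per unit

$3.62 per unit


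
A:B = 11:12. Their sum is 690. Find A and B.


Let A = 11k, B = 12k.
11k + 12k = 690
23k = 690 → k = 690/23 = 30
A = 11×30 = 330, B = 12×30 = 360
= A = 330, B = 360

A = 330, B = 360


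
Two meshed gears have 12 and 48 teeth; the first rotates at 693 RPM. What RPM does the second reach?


Gear ratio = 12:48 = 1:4
RPM_B = RPM_A × (teeth_A / teeth_B)
= 693 × (12/48)
= 173.3 RPM

173.3 RPM


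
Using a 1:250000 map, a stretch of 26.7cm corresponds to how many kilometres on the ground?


Real distance = map distance × scale
= 26.7cm × 250000
= 6675000 cm = 66750.0 m
= 66.750 km

66.750 km


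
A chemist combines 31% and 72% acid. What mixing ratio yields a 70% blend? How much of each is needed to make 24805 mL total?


Let x parts of 31% mix with y parts of 72%.
31x + 72y = 70(x + y)
31x + 72y = 70x + 70y
x(31 - 70) = y(70 - 72)
x/y = (72 - 70)/(70 - 31) = 2/39
Simplify: 2:39
Total parts = 41; one part = 24805/41 = 605.00 mL
31% solution: 2×605.00 = 1210.00 mL
72% solution: 39×605.00 = 23595.00 mL
= ratio 2:39; 1210.00 mL and 23595.00 mL

ratio 2:39; 1210.00 mL and 23595.00 mL


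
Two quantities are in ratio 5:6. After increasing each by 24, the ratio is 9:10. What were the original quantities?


Let A = 5k, B = 6k.
(5k + 24) / (6k + 24) = 9/10
Cross-multiply: 10(5k + 24) = 9(6k + 24)
50k + 240 = 54k + 216
50k - 54k = 216 - 240
-4k = -24
k = -24/-4 = 6
A = 5×6 = 30, B = 6×6 = 36
= A = 30, B = 36

A = 30, B = 36


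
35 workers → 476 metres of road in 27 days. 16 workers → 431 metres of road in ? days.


Days ∝ work / workers, so d₂ = d₁ × (m₁/m₂) × (w₂/w₁)
Workers factor (inverse): 35/16 = 2.1875
Work factor (direct): 431/476 ≈ 0.9055
d₂ = 27 × 35/16 × 431/476 = (27 × 35 × 431) / (16 × 476) = 407295/7616
≈ 53.48 days

53.48 days


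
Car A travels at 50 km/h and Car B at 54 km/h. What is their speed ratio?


Ratio = 50:54
GCD = 2
Simplified = 25:27
Time ratio (same distance) = 27:25
Speed ratio = 25:27

25:27


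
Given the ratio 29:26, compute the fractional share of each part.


Total parts = 29 + 26 = 55
First part: 29/55 = 29/55
Second part: 26/55 = 26/55
= 29/55 and 26/55

29/55 and 26/55


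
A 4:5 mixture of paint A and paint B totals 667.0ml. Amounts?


Total parts = 4 + 5 = 9
paint A: 667.0 × 4/9 = 296.4ml
paint B: 667.0 × 5/9 = 370.6ml
= 296.4ml and 370.6ml

296.4ml and 370.6ml


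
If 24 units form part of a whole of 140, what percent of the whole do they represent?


Percentage = (part / whole) × 100
= (24 / 140) × 100
≈ 17.14%

17.14%


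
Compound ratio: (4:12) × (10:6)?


Compound ratio = (4×10) : (12×6)
= 40:72
GCD = 8
= 5:9

5:9


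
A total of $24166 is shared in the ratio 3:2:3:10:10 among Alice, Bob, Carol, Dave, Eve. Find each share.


Total parts = 3 + 2 + 3 + 10 + 10 = 28
Alice: 24166 × 3/28 = 2589.21
Bob: 24166 × 2/28 = 1726.14
Carol: 24166 × 3/28 = 2589.21
Dave: 24166 × 10/28 = 8630.71
Eve: 24166 × 10/28 = 8630.71
= Alice: $2589.21, Bob: $1726.14, Carol: $2589.21, Dave: $8630.71, Eve: $8630.71

Alice: $2589.21, Bob: $1726.14, Carol: $2589.21, Dave: $8630.71, Eve: $8630.71


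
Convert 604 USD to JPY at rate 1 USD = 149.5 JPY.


Amount × rate = 604 × 149.5
= 90298.00 JPY

90298.00 JPY


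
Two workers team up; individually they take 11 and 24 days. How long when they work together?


Rate of A = 1/11 per day
Rate of B = 1/24 per day
Combined rate = 1/11 + 1/24 = 35/264 ≈ 0.1326 per day
Days = 1 / combined rate = 264/35
≈ 7.54 days

7.54 days


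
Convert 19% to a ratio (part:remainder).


19% means 19 parts out of 100; remainder = 81
Part : remainder = 19:81
GCD = 1
= 19:81

19:81


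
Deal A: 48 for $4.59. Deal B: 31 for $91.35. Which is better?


Deal A: $4.59/48 = $0.0956/unit
Deal B: $91.35/31 = $2.9468/unit
A is cheaper per unit
= Deal A

Deal A


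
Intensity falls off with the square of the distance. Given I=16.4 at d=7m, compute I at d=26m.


I₁d₁² = I₂d₂²
I₂ = I₁ × (d₁/d₂)²
= 16.4 × (7/26)²
= 16.4 × 49/676
= 803.6/676
≈ 1.1888

1.1888


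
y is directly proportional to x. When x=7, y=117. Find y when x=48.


Direct proportion: y/x = constant
k = 117/7 ≈ 16.7143
y₂ = k × 48 = 117 × 48 / 7 = 5616/7
≈ 802.29

802.29


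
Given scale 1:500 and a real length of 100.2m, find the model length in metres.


Model size = real / scale
= 100.2 / 500
= 0.2004 m

0.2004 m


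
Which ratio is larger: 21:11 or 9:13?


21/11 = 1.9091
9/13 = 0.6923
1.9091 > 0.6923, so 21:11 is greater
= 21:11

21:11


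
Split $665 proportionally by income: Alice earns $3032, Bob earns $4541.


Total income = 3032 + 4541 = $7573
Alice: $665 × 3032/7573 = $266.25
Bob: $665 × 4541/7573 = $398.75
= Alice: $266.25, Bob: $398.75

Alice: $266.25, Bob: $398.75


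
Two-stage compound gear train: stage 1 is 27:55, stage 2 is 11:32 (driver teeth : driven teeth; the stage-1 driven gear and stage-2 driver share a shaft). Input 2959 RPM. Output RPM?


Stage 1: RPM_B = RPM_A × t_A/t_B = 2959 × 27/55 = 79893/55 = 1452.60
B and C share a shaft → RPM_C = RPM_B
Stage 2: RPM_D = RPM_C × t_C/t_D = RPM_A × (t_A×t_C)/(t_B×t_D)
Overall ratio = (27×11)/(55×32) = 297/1760
RPM_D = 2959 × 297/1760 = 878823/1760
≈ 499.33 RPM

499.33 RPM


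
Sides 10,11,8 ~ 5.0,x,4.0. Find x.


Scale factor = 5.0/10 = 0.5
Missing side = 11 × 0.5
= 5.5

5.5


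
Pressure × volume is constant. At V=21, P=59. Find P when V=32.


Inverse proportion: x × y = constant
k = 21 × 59 = 1239
y₂ = k / 32 = 1239 / 32
= 38.72

38.72


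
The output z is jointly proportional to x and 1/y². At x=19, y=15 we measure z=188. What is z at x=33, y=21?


z = k·x/y²
Solve for k using the known point: k = z·y²/x = 188×225/19 = 42300/19 ≈ 2226.3158
Now evaluate at x=33, y=21:
z = k × 33 / 441 = (42300 × 33) / (19 × 441) = 1395900/8379
≈ 166.5951

166.5951


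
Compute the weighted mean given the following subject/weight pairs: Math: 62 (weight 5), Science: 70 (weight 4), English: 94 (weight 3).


Numerator = 62×5 + 70×4 + 94×3
= 310 + 280 + 282
= 872
Total weight = 12
Weighted avg = 872/12
= 72.67

72.67


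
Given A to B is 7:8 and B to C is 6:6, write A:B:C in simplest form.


Match B: multiply A:B by 6 → 42:48
Multiply B:C by 8 → 48:48
Combined: 42:48:48
GCD = 6
= 7:8:8

7:8:8


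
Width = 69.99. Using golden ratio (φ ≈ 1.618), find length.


φ = (1 + √5) / 2 ≈ 1.618
Length = width × φ = 69.99 × 1.618 = 113.24382
≈ 113.24

113.24


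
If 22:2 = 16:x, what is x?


Cross multiply: 22 × x = 2 × 16
22x = 32
x = 32 / 22
= 1.45

1.45


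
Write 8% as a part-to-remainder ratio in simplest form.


8% means 8 parts out of 100; remainder = 92
Part : remainder = 8:92
GCD = 4
= 2:23

2:23


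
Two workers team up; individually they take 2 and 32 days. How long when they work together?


Rate of A = 1/2 per day
Rate of B = 1/32 per day
Combined rate = 1/2 + 1/32 = 34/64 ≈ 0.5313 per day
Days = 1 / combined rate = 64/34
≈ 1.88 days

1.88 days


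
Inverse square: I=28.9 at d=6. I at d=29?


I₁d₁² = I₂d₂²
I₂ = I₁ × (d₁/d₂)²
= 28.9 × (6/29)²
= 28.9 × 36/841
= 1040.4/841
≈ 1.2371

1.2371


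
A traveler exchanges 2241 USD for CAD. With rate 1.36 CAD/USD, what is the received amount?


Amount × rate = 2241 × 1.36
= 3047.76 CAD

3047.76 CAD


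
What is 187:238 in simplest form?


GCD(187, 238) = 17
187/17 : 238/17
= 11:14

11:14


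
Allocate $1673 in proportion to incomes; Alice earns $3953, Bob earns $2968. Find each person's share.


Total income = 3953 + 2968 = $6921
Alice: $1673 × 3953/6921 = $955.55
Bob: $1673 × 2968/6921 = $717.45
= Alice: $955.55, Bob: $717.45

Alice: $955.55, Bob: $717.45


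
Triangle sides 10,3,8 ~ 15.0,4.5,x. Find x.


Scale factor = 15.0/10 = 1.5
Missing side = 8 × 1.5
= 12.0

12.0


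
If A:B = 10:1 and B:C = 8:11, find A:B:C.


Match B: multiply A:B by 8 → 80:8
Multiply B:C by 1 → 8:11
Combined: 80:8:11
GCD = 1
= 80:8:11

80:8:11


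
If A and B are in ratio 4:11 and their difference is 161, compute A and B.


Let A = 4k, B = 11k.
11k - 4k = 161
7k = 161 → k = 161/7 = 23
A = 4×23 = 92, B = 11×23 = 253
= A = 92, B = 253

A = 92, B = 253


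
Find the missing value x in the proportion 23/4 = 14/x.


Cross multiply: 23 × x = 4 × 14
23x = 56
x = 56 / 23
= 2.43

2.43


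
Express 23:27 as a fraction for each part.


Total parts = 23 + 27 = 50
First part: 23/50 = 23/50
Second part: 27/50 = 27/50
= 23/50 and 27/50

23/50 and 27/50


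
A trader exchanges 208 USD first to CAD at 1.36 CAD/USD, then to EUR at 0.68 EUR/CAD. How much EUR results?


Step 1: 208 USD × 1.36 = 282.88 CAD
Step 2: 282.88 CAD × 0.68 = 192.36 EUR
Implied rate USD→EUR = 1.36 × 0.68 = 0.9248
= 192.36 EUR

192.36 EUR


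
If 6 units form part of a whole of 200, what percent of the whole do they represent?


Percentage = (part / whole) × 100
= (6 / 200) × 100
= 3.00%

3.00%


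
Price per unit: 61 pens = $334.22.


Unit rate = total / quantity
= 334.22 / 61
= $5.48 per unit

$5.48 per unit


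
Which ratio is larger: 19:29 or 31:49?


19/29 = 0.6552
31/49 = 0.6327
0.6552 > 0.6327, so 19:29 is greater
= 19:29

19:29


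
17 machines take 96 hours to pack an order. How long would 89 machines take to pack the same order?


Inverse proportion: x × y = constant
k = 17 × 96 = 1632
y₂ = k / 89 = 1632 / 89
= 18.34

18.34


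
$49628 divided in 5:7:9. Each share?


Total parts = 5 + 7 + 9 = 21
Part 1: 49628 × 5/21 = 11816.19
Part 2: 49628 × 7/21 = 16542.67
Part 3: 49628 × 9/21 = 21269.14
= Part 1: $11816.19, Part 2: $16542.67, Part 3: $21269.14

Part 1: $11816.19, Part 2: $16542.67, Part 3: $21269.14


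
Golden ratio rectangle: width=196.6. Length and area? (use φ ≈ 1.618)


φ = (1 + √5) / 2 ≈ 1.618
Length = width × φ = 196.6 × 1.618 = 318.0988
≈ 318.10
Area = width × length = 196.6 × 318.0988 = 62538.22408 ≈ 62538.22
= Length: 318.10, Area: 62538.22

Length: 318.10, Area: 62538.22


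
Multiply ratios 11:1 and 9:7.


Compound ratio = (11×9) : (1×7)
= 99:7
GCD = 1
= 99:7

99:7


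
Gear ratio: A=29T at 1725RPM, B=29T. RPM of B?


Gear ratio = 29:29 = 1:1
RPM_B = RPM_A × (teeth_A / teeth_B)
= 1725 × (29/29)
= 1725.0 RPM

1725.0 RPM


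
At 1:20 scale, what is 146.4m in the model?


Model size = real / scale
= 146.4 / 20
= 7.3200 m

7.3200 m


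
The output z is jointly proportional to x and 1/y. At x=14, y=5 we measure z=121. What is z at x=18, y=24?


z = k·x/y
Solve for k using the known point: k = z·y/x = 121×5/14 = 605/14 ≈ 43.2143
Now evaluate at x=18, y=24:
z = k × 18 / 24 = (605 × 18) / (14 × 24) = 10890/336
≈ 32.4107

32.4107


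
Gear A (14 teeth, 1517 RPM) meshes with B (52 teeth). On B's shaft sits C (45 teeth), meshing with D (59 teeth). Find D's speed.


Stage 1: RPM_B = RPM_A × t_A/t_B = 1517 × 14/52 = 21238/52 ≈ 408.42
B and C share a shaft → RPM_C = RPM_B
Stage 2: RPM_D = RPM_C × t_C/t_D = RPM_A × (t_A×t_C)/(t_B×t_D)
Overall ratio = (14×45)/(52×59) = 630/3068
RPM_D = 1517 × 630/3068 = 955710/3068
≈ 311.51 RPM

311.51 RPM


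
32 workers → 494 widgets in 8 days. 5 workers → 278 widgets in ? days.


Days ∝ work / workers, so d₂ = d₁ × (m₁/m₂) × (w₂/w₁)
Workers factor (inverse): 32/5 = 6.4000
Work factor (direct): 278/494 ≈ 0.5628
d₂ = 8 × 32/5 × 278/494 = (8 × 32 × 278) / (5 × 494) = 71168/2470
≈ 28.81 days

28.81 days


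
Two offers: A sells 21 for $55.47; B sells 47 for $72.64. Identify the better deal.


Deal A: $55.47/21 = $2.6414/unit
Deal B: $72.64/47 = $1.5455/unit
B is cheaper per unit
= Deal B

Deal B


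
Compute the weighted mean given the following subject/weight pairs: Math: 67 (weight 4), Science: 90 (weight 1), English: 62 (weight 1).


Numerator = 67×4 + 90×1 + 62×1
= 268 + 90 + 62
= 420
Total weight = 6
Weighted avg = 420/6
= 70.00

70.00


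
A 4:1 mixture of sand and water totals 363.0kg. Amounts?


Total parts = 4 + 1 = 5
sand: 363.0 × 4/5 = 290.4kg
water: 363.0 × 1/5 = 72.6kg
= 290.4kg and 72.6kg

290.4kg and 72.6kg


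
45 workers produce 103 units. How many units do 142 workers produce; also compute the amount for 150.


Direct proportion: y/x = constant
k = 103/45 ≈ 2.2889
y at x=142: k × 142 = 103 × 142 / 45 = 14626/45 ≈ 325.02
y at x=150: k × 150 = 103 × 150 / 45 = 15450/45 ≈ 343.33
= 325.02 and 343.33

325.02 and 343.33


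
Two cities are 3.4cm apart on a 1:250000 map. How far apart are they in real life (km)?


Real distance = map distance × scale
= 3.4cm × 250000
= 850000 cm = 8500.0 m
= 8.500 km

8.500 km


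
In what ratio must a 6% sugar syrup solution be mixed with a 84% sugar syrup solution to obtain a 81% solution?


Let x parts of 6% mix with y parts of 84%.
6x + 84y = 81(x + y)
6x + 84y = 81x + 81y
x(6 - 81) = y(81 - 84)
x/y = (84 - 81)/(81 - 6) = 3/75
Simplify: 1:25
= 1:25

1:25


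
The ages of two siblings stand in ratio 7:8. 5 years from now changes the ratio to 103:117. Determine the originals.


Let A = 7k, B = 8k.
(7k + 5) / (8k + 5) = 103/117
Cross-multiply: 117(7k + 5) = 103(8k + 5)
819k + 585 = 824k + 515
819k - 824k = 515 - 585
-5k = -70
k = -70/-5 = 14
A = 7×14 = 98, B = 8×14 = 112
= A = 98, B = 112

A = 98, B = 112


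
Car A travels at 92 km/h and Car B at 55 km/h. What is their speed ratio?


Ratio = 92:55
GCD = 1
Simplified = 92:55
Time ratio (same distance) = 55:92
Speed ratio = 92:55

92:55


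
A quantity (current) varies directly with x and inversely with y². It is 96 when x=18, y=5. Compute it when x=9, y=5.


z = k·x/y²
Solve for k using the known point: k = z·y²/x = 96×25/18 = 2400/18 ≈ 133.3333
Now evaluate at x=9, y=5:
z = k × 9 / 25 = (2400 × 9) / (18 × 25) = 21600/450
= 48.0000

48.0000


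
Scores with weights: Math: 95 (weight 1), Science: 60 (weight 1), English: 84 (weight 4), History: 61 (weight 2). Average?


Numerator = 95×1 + 60×1 + 84×4 + 61×2
= 95 + 60 + 336 + 122
= 613
Total weight = 8
Weighted avg = 613/8
= 76.63

76.63


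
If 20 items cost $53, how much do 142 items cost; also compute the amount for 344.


Direct proportion: y/x = constant
k = 53/20 = 2.6500
y at x=142: k × 142 = 53 × 142 / 20 = 7526/20 = 376.30
y at x=344: k × 344 = 53 × 344 / 20 = 18232/20 = 911.60
= 376.30 and 911.60

376.30 and 911.60


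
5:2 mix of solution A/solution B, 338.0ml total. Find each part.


Total parts = 5 + 2 = 7
solution A: 338.0 × 5/7 = 241.4ml
solution B: 338.0 × 2/7 = 96.6ml
= 241.4ml and 96.6ml

241.4ml and 96.6ml


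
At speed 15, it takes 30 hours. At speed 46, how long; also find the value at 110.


Inverse proportion: x × y = constant
k = 15 × 30 = 450
At x=46: k/46 = 9.78
At x=110: k/110 = 4.09
= 9.78 and 4.09

9.78 and 4.09


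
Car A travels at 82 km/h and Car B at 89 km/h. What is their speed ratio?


Ratio = 82:89
GCD = 1
Simplified = 82:89
Time ratio (same distance) = 89:82
Speed ratio = 82:89

82:89


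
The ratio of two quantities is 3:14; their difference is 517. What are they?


Let A = 3k, B = 14k.
14k - 3k = 517
11k = 517 → k = 517/11 = 47
A = 3×47 = 141, B = 14×47 = 658
= A = 141, B = 658

A = 141, B = 658


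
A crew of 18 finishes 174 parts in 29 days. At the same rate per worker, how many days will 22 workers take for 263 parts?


Days ∝ work / workers, so d₂ = d₁ × (m₁/m₂) × (w₂/w₁)
Workers factor (inverse): 18/22 ≈ 0.8182
Work factor (direct): 263/174 ≈ 1.5115
d₂ = 29 × 18/22 × 263/174 = (29 × 18 × 263) / (22 × 174) = 137286/3828
≈ 35.86 days

35.86 days


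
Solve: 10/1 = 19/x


Cross multiply: 10 × x = 1 × 19
10x = 19
x = 19 / 10
= 1.90

1.90


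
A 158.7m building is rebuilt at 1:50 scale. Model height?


Model size = real / scale
= 158.7 / 50
= 3.1740 m

3.1740 m


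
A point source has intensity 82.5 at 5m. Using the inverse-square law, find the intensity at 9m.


I₁d₁² = I₂d₂²
I₂ = I₁ × (d₁/d₂)²
= 82.5 × (5/9)²
= 82.5 × 25/81
= 2062.5/81
≈ 25.4630

25.4630


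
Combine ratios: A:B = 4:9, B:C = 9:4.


Match B: multiply A:B by 9 → 36:81
Multiply B:C by 9 → 81:36
Combined: 36:81:36
GCD = 9
= 4:9:4

4:9:4


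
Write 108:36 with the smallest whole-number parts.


GCD(108, 36) = 36
108/36 : 36/36
= 3:1

3:1


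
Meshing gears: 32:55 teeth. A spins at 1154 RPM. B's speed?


Gear ratio = 32:55 = 32:55
RPM_B = RPM_A × (teeth_A / teeth_B)
= 1154 × (32/55)
= 671.4 RPM

671.4 RPM


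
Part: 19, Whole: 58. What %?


Percentage = (part / whole) × 100
= (19 / 58) × 100
≈ 32.76%

32.76%


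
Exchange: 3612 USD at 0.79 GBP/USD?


Amount × rate = 3612 × 0.79
= 2853.48 GBP

2853.48 GBP


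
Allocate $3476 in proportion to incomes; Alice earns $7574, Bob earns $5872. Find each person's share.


Total income = 7574 + 5872 = $13446
Alice: $3476 × 7574/13446 = $1958.00
Bob: $3476 × 5872/13446 = $1518.00
= Alice: $1958.00, Bob: $1518.00

Alice: $1958.00, Bob: $1518.00


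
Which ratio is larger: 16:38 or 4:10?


16/38 = 0.4211
4/10 = 0.4000
0.4211 > 0.4000, so 16:38 is greater
= 16:38

16:38


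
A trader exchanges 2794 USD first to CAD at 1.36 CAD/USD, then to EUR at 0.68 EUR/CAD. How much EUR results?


Step 1: 2794 USD × 1.36 = 3799.84 CAD
Step 2: 3799.84 CAD × 0.68 = 2583.89 EUR
Implied rate USD→EUR = 1.36 × 0.68 = 0.9248
= 2583.89 EUR

2583.89 EUR


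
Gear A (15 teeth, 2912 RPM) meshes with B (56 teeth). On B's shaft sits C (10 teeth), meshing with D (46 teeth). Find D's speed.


Stage 1: RPM_B = RPM_A × t_A/t_B = 2912 × 15/56 = 43680/56 = 780.00
B and C share a shaft → RPM_C = RPM_B
Stage 2: RPM_D = RPM_C × t_C/t_D = RPM_A × (t_A×t_C)/(t_B×t_D)
Overall ratio = (15×10)/(56×46) = 150/2576
RPM_D = 2912 × 150/2576 = 436800/2576
≈ 169.57 RPM

169.57 RPM
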